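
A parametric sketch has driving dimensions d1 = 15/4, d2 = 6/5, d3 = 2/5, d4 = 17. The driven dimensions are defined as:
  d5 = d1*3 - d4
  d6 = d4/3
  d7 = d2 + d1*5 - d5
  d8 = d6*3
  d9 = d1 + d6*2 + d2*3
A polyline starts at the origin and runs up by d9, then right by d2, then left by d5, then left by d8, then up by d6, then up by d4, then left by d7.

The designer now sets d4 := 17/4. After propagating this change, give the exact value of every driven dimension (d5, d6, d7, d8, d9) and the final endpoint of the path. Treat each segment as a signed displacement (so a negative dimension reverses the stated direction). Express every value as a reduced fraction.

Apply edit: d4 := 17/4
  d5 = d1*3 - d4 = 7
  d6 = d4/3 = 17/12
  d7 = d2 + d1*5 - d5 = 259/20
  d8 = d6*3 = 17/4
  d9 = d1 + d6*2 + d2*3 = 611/60
Walk from origin (0, 0):
  seg 1: up by d9 = 611/60 → (0, 611/60)
  seg 2: right by d2 = 6/5 → (6/5, 611/60)
  seg 3: left by d5 = 7 → (-29/5, 611/60)
  seg 4: left by d8 = 17/4 → (-201/20, 611/60)
  seg 5: up by d6 = 17/12 → (-201/20, 58/5)
  seg 6: up by d4 = 17/4 → (-201/20, 317/20)
  seg 7: left by d7 = 259/20 → (-23, 317/20)

d5 = 7
d6 = 17/12
d7 = 259/20
d8 = 17/4
d9 = 611/60
endpoint = (-23, 317/20)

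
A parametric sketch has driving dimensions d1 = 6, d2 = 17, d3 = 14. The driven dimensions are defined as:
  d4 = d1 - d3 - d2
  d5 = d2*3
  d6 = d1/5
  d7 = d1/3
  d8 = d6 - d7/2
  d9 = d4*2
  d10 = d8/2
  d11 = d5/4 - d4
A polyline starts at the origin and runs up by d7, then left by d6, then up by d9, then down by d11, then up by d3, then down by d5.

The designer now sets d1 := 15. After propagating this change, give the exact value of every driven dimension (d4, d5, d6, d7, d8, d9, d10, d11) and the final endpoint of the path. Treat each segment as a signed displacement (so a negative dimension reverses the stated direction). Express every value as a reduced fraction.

d4 = -16
d5 = 51
d6 = 3
d7 = 5
d8 = 1/2
d9 = -32
d10 = 1/4
d11 = 115/4
endpoint = (-3, -371/4)

Apply edit: d1 := 15
  d4 = d1 - d3 - d2 = -16
  d5 = d2*3 = 51
  d6 = d1/5 = 3
  d7 = d1/3 = 5
  d8 = d6 - d7/2 = 1/2
  d9 = d4*2 = -32
  d10 = d8/2 = 1/4
  d11 = d5/4 - d4 = 115/4
Walk from origin (0, 0):
  seg 1: up by d7 = 5 → (0, 5)
  seg 2: left by d6 = 3 → (-3, 5)
  seg 3: up by d9 = -32 → (-3, -27)
  seg 4: down by d11 = 115/4 → (-3, -223/4)
  seg 5: up by d3 = 14 → (-3, -167/4)
  seg 6: down by d5 = 51 → (-3, -371/4)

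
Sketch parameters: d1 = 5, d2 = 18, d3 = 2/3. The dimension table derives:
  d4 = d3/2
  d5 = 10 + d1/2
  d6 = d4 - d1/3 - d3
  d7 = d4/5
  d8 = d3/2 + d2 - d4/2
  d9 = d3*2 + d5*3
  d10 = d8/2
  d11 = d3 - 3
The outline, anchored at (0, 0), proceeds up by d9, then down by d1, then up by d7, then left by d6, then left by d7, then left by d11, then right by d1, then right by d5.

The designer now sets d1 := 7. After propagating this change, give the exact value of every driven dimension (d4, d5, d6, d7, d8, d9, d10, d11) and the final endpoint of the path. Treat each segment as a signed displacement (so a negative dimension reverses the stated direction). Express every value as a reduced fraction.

d4 = 1/3
d5 = 27/2
d6 = -8/3
d7 = 1/15
d8 = 109/6
d9 = 251/6
d10 = 109/12
d11 = -7/3
endpoint = (763/30, 349/10)

Apply edit: d1 := 7
  d4 = d3/2 = 1/3
  d5 = 10 + d1/2 = 27/2
  d6 = d4 - d1/3 - d3 = -8/3
  d7 = d4/5 = 1/15
  d8 = d3/2 + d2 - d4/2 = 109/6
  d9 = d3*2 + d5*3 = 251/6
  d10 = d8/2 = 109/12
  d11 = d3 - 3 = -7/3
Walk from origin (0, 0):
  seg 1: up by d9 = 251/6 → (0, 251/6)
  seg 2: down by d1 = 7 → (0, 209/6)
  seg 3: up by d7 = 1/15 → (0, 349/10)
  seg 4: left by d6 = -8/3 → (8/3, 349/10)
  seg 5: left by d7 = 1/15 → (13/5, 349/10)
  seg 6: left by d11 = -7/3 → (74/15, 349/10)
  seg 7: right by d1 = 7 → (179/15, 349/10)
  seg 8: right by d5 = 27/2 → (763/30, 349/10)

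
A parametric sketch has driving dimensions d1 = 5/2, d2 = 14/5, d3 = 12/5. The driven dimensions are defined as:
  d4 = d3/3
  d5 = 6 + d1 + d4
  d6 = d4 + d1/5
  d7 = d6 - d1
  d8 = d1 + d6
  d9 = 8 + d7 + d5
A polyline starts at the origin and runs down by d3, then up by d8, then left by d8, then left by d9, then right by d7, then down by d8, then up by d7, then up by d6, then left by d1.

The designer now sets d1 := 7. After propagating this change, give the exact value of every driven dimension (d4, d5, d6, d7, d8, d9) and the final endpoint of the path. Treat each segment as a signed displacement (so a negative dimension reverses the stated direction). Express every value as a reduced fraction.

d4 = 4/5
d5 = 69/5
d6 = 11/5
d7 = -24/5
d8 = 46/5
d9 = 17
endpoint = (-38, -5)

Apply edit: d1 := 7
  d4 = d3/3 = 4/5
  d5 = 6 + d1 + d4 = 69/5
  d6 = d4 + d1/5 = 11/5
  d7 = d6 - d1 = -24/5
  d8 = d1 + d6 = 46/5
  d9 = 8 + d7 + d5 = 17
Walk from origin (0, 0):
  seg 1: down by d3 = 12/5 → (0, -12/5)
  seg 2: up by d8 = 46/5 → (0, 34/5)
  seg 3: left by d8 = 46/5 → (-46/5, 34/5)
  seg 4: left by d9 = 17 → (-131/5, 34/5)
  seg 5: right by d7 = -24/5 → (-31, 34/5)
  seg 6: down by d8 = 46/5 → (-31, -12/5)
  seg 7: up by d7 = -24/5 → (-31, -36/5)
  seg 8: up by d6 = 11/5 → (-31, -5)
  seg 9: left by d1 = 7 → (-38, -5)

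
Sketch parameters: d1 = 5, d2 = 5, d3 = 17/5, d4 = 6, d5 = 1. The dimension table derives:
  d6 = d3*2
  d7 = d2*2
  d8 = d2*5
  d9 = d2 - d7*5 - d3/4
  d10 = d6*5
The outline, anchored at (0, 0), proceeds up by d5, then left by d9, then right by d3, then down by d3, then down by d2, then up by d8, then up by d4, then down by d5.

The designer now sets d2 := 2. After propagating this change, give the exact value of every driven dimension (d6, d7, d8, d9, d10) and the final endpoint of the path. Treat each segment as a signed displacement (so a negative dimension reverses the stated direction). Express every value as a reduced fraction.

Apply edit: d2 := 2
  d6 = d3*2 = 34/5
  d7 = d2*2 = 4
  d8 = d2*5 = 10
  d9 = d2 - d7*5 - d3/4 = -377/20
  d10 = d6*5 = 34
Walk from origin (0, 0):
  seg 1: up by d5 = 1 → (0, 1)
  seg 2: left by d9 = -377/20 → (377/20, 1)
  seg 3: right by d3 = 17/5 → (89/4, 1)
  seg 4: down by d3 = 17/5 → (89/4, -12/5)
  seg 5: down by d2 = 2 → (89/4, -22/5)
  seg 6: up by d8 = 10 → (89/4, 28/5)
  seg 7: up by d4 = 6 → (89/4, 58/5)
  seg 8: down by d5 = 1 → (89/4, 53/5)

d6 = 34/5
d7 = 4
d8 = 10
d9 = -377/20
d10 = 34
endpoint = (89/4, 53/5)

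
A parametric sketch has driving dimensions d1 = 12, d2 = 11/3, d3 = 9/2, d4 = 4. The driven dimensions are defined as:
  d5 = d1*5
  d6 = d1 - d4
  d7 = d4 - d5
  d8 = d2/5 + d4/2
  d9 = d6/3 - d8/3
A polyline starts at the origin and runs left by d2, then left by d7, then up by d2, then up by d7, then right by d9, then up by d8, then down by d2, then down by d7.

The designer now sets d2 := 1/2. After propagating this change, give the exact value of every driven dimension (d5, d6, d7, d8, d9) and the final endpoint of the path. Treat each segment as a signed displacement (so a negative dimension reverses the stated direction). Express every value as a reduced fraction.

Apply edit: d2 := 1/2
  d5 = d1*5 = 60
  d6 = d1 - d4 = 8
  d7 = d4 - d5 = -56
  d8 = d2/5 + d4/2 = 21/10
  d9 = d6/3 - d8/3 = 59/30
Walk from origin (0, 0):
  seg 1: left by d2 = 1/2 → (-1/2, 0)
  seg 2: left by d7 = -56 → (111/2, 0)
  seg 3: up by d2 = 1/2 → (111/2, 1/2)
  seg 4: up by d7 = -56 → (111/2, -111/2)
  seg 5: right by d9 = 59/30 → (862/15, -111/2)
  seg 6: up by d8 = 21/10 → (862/15, -267/5)
  seg 7: down by d2 = 1/2 → (862/15, -539/10)
  seg 8: down by d7 = -56 → (862/15, 21/10)

d5 = 60
d6 = 8
d7 = -56
d8 = 21/10
d9 = 59/30
endpoint = (862/15, 21/10)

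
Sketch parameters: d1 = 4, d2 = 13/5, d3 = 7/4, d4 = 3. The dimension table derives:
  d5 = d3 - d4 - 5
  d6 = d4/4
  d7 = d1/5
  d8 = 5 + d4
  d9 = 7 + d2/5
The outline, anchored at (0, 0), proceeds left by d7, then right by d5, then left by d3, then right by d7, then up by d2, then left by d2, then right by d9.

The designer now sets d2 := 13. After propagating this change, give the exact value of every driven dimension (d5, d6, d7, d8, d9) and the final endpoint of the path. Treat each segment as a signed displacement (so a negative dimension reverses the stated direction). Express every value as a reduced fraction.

d5 = -25/4
d6 = 3/4
d7 = 4/5
d8 = 8
d9 = 48/5
endpoint = (-57/5, 13)

Apply edit: d2 := 13
  d5 = d3 - d4 - 5 = -25/4
  d6 = d4/4 = 3/4
  d7 = d1/5 = 4/5
  d8 = 5 + d4 = 8
  d9 = 7 + d2/5 = 48/5
Walk from origin (0, 0):
  seg 1: left by d7 = 4/5 → (-4/5, 0)
  seg 2: right by d5 = -25/4 → (-141/20, 0)
  seg 3: left by d3 = 7/4 → (-44/5, 0)
  seg 4: right by d7 = 4/5 → (-8, 0)
  seg 5: up by d2 = 13 → (-8, 13)
  seg 6: left by d2 = 13 → (-21, 13)
  seg 7: right by d9 = 48/5 → (-57/5, 13)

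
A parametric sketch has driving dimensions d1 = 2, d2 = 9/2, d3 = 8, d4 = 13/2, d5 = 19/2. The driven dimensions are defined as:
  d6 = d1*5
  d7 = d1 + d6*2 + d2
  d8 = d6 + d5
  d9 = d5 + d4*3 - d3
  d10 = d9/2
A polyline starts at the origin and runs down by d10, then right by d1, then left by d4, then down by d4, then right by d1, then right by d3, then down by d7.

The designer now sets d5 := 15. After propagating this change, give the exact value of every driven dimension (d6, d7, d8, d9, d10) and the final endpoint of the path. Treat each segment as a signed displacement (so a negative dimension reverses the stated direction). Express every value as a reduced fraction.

d6 = 10
d7 = 53/2
d8 = 25
d9 = 53/2
d10 = 53/4
endpoint = (11/2, -185/4)

Apply edit: d5 := 15
  d6 = d1*5 = 10
  d7 = d1 + d6*2 + d2 = 53/2
  d8 = d6 + d5 = 25
  d9 = d5 + d4*3 - d3 = 53/2
  d10 = d9/2 = 53/4
Walk from origin (0, 0):
  seg 1: down by d10 = 53/4 → (0, -53/4)
  seg 2: right by d1 = 2 → (2, -53/4)
  seg 3: left by d4 = 13/2 → (-9/2, -53/4)
  seg 4: down by d4 = 13/2 → (-9/2, -79/4)
  seg 5: right by d1 = 2 → (-5/2, -79/4)
  seg 6: right by d3 = 8 → (11/2, -79/4)
  seg 7: down by d7 = 53/2 → (11/2, -185/4)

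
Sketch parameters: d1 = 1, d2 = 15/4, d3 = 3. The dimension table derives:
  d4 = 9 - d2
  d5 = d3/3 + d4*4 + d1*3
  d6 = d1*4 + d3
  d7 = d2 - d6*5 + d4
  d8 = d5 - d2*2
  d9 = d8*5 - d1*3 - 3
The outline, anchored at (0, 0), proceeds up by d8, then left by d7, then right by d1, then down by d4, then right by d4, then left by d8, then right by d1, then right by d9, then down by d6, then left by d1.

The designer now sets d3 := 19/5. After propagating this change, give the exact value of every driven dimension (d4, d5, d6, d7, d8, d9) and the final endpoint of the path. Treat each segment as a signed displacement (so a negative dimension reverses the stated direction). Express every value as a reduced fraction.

d4 = 21/4
d5 = 379/15
d6 = 39/5
d7 = -30
d8 = 533/30
d9 = 497/6
endpoint = (6079/60, 283/60)

Apply edit: d3 := 19/5
  d4 = 9 - d2 = 21/4
  d5 = d3/3 + d4*4 + d1*3 = 379/15
  d6 = d1*4 + d3 = 39/5
  d7 = d2 - d6*5 + d4 = -30
  d8 = d5 - d2*2 = 533/30
  d9 = d8*5 - d1*3 - 3 = 497/6
Walk from origin (0, 0):
  seg 1: up by d8 = 533/30 → (0, 533/30)
  seg 2: left by d7 = -30 → (30, 533/30)
  seg 3: right by d1 = 1 → (31, 533/30)
  seg 4: down by d4 = 21/4 → (31, 751/60)
  seg 5: right by d4 = 21/4 → (145/4, 751/60)
  seg 6: left by d8 = 533/30 → (1109/60, 751/60)
  seg 7: right by d1 = 1 → (1169/60, 751/60)
  seg 8: right by d9 = 497/6 → (6139/60, 751/60)
  seg 9: down by d6 = 39/5 → (6139/60, 283/60)
  seg 10: left by d1 = 1 → (6079/60, 283/60)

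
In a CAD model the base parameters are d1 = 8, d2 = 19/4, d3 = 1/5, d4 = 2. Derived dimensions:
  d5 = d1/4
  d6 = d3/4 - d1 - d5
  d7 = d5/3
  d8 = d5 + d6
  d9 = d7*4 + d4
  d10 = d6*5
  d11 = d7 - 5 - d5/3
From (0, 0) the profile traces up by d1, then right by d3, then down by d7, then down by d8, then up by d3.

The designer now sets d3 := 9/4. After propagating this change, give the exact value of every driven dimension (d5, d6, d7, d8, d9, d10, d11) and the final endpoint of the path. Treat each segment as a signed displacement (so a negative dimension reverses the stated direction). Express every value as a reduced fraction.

d5 = 2
d6 = -151/16
d7 = 2/3
d8 = -119/16
d9 = 14/3
d10 = -755/16
d11 = -5
endpoint = (9/4, 817/48)

Apply edit: d3 := 9/4
  d5 = d1/4 = 2
  d6 = d3/4 - d1 - d5 = -151/16
  d7 = d5/3 = 2/3
  d8 = d5 + d6 = -119/16
  d9 = d7*4 + d4 = 14/3
  d10 = d6*5 = -755/16
  d11 = d7 - 5 - d5/3 = -5
Walk from origin (0, 0):
  seg 1: up by d1 = 8 → (0, 8)
  seg 2: right by d3 = 9/4 → (9/4, 8)
  seg 3: down by d7 = 2/3 → (9/4, 22/3)
  seg 4: down by d8 = -119/16 → (9/4, 709/48)
  seg 5: up by d3 = 9/4 → (9/4, 817/48)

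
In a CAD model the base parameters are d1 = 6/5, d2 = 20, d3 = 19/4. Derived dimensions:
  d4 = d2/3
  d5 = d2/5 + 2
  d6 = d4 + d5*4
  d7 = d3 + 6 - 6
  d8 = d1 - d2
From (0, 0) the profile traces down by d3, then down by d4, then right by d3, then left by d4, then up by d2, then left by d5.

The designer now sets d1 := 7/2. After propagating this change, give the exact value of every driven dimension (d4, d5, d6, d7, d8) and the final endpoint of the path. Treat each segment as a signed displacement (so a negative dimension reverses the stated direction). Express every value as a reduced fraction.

d4 = 20/3
d5 = 6
d6 = 92/3
d7 = 19/4
d8 = -33/2
endpoint = (-95/12, 103/12)

Apply edit: d1 := 7/2
  d4 = d2/3 = 20/3
  d5 = d2/5 + 2 = 6
  d6 = d4 + d5*4 = 92/3
  d7 = d3 + 6 - 6 = 19/4
  d8 = d1 - d2 = -33/2
Walk from origin (0, 0):
  seg 1: down by d3 = 19/4 → (0, -19/4)
  seg 2: down by d4 = 20/3 → (0, -137/12)
  seg 3: right by d3 = 19/4 → (19/4, -137/12)
  seg 4: left by d4 = 20/3 → (-23/12, -137/12)
  seg 5: up by d2 = 20 → (-23/12, 103/12)
  seg 6: left by d5 = 6 → (-95/12, 103/12)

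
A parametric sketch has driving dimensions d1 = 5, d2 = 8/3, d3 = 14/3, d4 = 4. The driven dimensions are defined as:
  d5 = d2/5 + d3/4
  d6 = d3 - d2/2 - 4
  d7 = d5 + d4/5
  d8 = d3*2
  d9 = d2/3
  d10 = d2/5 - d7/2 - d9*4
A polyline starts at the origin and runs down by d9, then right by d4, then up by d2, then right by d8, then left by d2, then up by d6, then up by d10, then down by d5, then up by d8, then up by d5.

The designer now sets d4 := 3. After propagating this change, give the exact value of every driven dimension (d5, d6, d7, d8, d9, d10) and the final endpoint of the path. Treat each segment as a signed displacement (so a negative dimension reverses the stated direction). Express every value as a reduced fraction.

d5 = 17/10
d6 = -2/3
d7 = 23/10
d8 = 28/3
d9 = 8/9
d10 = -751/180
endpoint = (29/3, 1129/180)

Apply edit: d4 := 3
  d5 = d2/5 + d3/4 = 17/10
  d6 = d3 - d2/2 - 4 = -2/3
  d7 = d5 + d4/5 = 23/10
  d8 = d3*2 = 28/3
  d9 = d2/3 = 8/9
  d10 = d2/5 - d7/2 - d9*4 = -751/180
Walk from origin (0, 0):
  seg 1: down by d9 = 8/9 → (0, -8/9)
  seg 2: right by d4 = 3 → (3, -8/9)
  seg 3: up by d2 = 8/3 → (3, 16/9)
  seg 4: right by d8 = 28/3 → (37/3, 16/9)
  seg 5: left by d2 = 8/3 → (29/3, 16/9)
  seg 6: up by d6 = -2/3 → (29/3, 10/9)
  seg 7: up by d10 = -751/180 → (29/3, -551/180)
  seg 8: down by d5 = 17/10 → (29/3, -857/180)
  seg 9: up by d8 = 28/3 → (29/3, 823/180)
  seg 10: up by d5 = 17/10 → (29/3, 1129/180)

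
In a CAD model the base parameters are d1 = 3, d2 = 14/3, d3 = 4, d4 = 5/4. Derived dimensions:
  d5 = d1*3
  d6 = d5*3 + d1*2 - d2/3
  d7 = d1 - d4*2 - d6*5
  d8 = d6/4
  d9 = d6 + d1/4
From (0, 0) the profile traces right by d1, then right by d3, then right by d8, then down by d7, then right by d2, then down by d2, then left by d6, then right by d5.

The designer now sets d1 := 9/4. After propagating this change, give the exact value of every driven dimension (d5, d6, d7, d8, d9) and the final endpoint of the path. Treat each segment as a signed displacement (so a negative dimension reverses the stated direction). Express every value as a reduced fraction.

Apply edit: d1 := 9/4
  d5 = d1*3 = 27/4
  d6 = d5*3 + d1*2 - d2/3 = 835/36
  d7 = d1 - d4*2 - d6*5 = -1046/9
  d8 = d6/4 = 835/144
  d9 = d6 + d1/4 = 3421/144
Walk from origin (0, 0):
  seg 1: right by d1 = 9/4 → (9/4, 0)
  seg 2: right by d3 = 4 → (25/4, 0)
  seg 3: right by d8 = 835/144 → (1735/144, 0)
  seg 4: down by d7 = -1046/9 → (1735/144, 1046/9)
  seg 5: right by d2 = 14/3 → (2407/144, 1046/9)
  seg 6: down by d2 = 14/3 → (2407/144, 1004/9)
  seg 7: left by d6 = 835/36 → (-311/48, 1004/9)
  seg 8: right by d5 = 27/4 → (13/48, 1004/9)

d5 = 27/4
d6 = 835/36
d7 = -1046/9
d8 = 835/144
d9 = 3421/144
endpoint = (13/48, 1004/9)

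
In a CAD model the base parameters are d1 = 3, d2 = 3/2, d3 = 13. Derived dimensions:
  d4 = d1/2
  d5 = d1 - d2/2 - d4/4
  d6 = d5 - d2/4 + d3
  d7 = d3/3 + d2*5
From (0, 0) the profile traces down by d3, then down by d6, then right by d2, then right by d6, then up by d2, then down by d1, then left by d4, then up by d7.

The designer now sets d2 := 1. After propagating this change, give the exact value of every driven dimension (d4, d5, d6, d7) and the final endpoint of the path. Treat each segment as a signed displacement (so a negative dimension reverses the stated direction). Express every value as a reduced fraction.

Apply edit: d2 := 1
  d4 = d1/2 = 3/2
  d5 = d1 - d2/2 - d4/4 = 17/8
  d6 = d5 - d2/4 + d3 = 119/8
  d7 = d3/3 + d2*5 = 28/3
Walk from origin (0, 0):
  seg 1: down by d3 = 13 → (0, -13)
  seg 2: down by d6 = 119/8 → (0, -223/8)
  seg 3: right by d2 = 1 → (1, -223/8)
  seg 4: right by d6 = 119/8 → (127/8, -223/8)
  seg 5: up by d2 = 1 → (127/8, -215/8)
  seg 6: down by d1 = 3 → (127/8, -239/8)
  seg 7: left by d4 = 3/2 → (115/8, -239/8)
  seg 8: up by d7 = 28/3 → (115/8, -493/24)

d4 = 3/2
d5 = 17/8
d6 = 119/8
d7 = 28/3
endpoint = (115/8, -493/24)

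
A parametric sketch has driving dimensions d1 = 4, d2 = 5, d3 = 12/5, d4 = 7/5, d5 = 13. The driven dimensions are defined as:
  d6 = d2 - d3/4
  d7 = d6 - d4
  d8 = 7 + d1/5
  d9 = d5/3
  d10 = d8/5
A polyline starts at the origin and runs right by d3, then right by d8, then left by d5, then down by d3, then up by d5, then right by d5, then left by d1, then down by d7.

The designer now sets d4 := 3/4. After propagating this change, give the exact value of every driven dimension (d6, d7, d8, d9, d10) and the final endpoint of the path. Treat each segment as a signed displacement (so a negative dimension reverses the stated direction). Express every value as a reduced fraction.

Apply edit: d4 := 3/4
  d6 = d2 - d3/4 = 22/5
  d7 = d6 - d4 = 73/20
  d8 = 7 + d1/5 = 39/5
  d9 = d5/3 = 13/3
  d10 = d8/5 = 39/25
Walk from origin (0, 0):
  seg 1: right by d3 = 12/5 → (12/5, 0)
  seg 2: right by d8 = 39/5 → (51/5, 0)
  seg 3: left by d5 = 13 → (-14/5, 0)
  seg 4: down by d3 = 12/5 → (-14/5, -12/5)
  seg 5: up by d5 = 13 → (-14/5, 53/5)
  seg 6: right by d5 = 13 → (51/5, 53/5)
  seg 7: left by d1 = 4 → (31/5, 53/5)
  seg 8: down by d7 = 73/20 → (31/5, 139/20)

d6 = 22/5
d7 = 73/20
d8 = 39/5
d9 = 13/3
d10 = 39/25
endpoint = (31/5, 139/20)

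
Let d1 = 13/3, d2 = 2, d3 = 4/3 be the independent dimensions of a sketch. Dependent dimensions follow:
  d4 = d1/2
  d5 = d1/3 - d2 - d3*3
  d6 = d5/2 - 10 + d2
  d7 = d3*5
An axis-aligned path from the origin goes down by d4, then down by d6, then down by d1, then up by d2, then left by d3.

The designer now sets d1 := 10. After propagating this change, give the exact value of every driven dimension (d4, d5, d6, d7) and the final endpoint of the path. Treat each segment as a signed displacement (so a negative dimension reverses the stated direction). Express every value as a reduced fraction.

Apply edit: d1 := 10
  d4 = d1/2 = 5
  d5 = d1/3 - d2 - d3*3 = -8/3
  d6 = d5/2 - 10 + d2 = -28/3
  d7 = d3*5 = 20/3
Walk from origin (0, 0):
  seg 1: down by d4 = 5 → (0, -5)
  seg 2: down by d6 = -28/3 → (0, 13/3)
  seg 3: down by d1 = 10 → (0, -17/3)
  seg 4: up by d2 = 2 → (0, -11/3)
  seg 5: left by d3 = 4/3 → (-4/3, -11/3)

d4 = 5
d5 = -8/3
d6 = -28/3
d7 = 20/3
endpoint = (-4/3, -11/3)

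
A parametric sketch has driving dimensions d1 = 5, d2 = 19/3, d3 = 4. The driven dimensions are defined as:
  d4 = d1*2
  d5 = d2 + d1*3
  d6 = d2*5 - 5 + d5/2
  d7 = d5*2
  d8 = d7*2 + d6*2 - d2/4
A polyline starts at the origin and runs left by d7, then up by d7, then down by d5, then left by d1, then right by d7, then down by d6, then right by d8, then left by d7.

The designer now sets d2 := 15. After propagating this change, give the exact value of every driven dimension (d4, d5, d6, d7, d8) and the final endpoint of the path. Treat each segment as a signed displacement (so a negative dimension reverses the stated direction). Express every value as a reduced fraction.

Apply edit: d2 := 15
  d4 = d1*2 = 10
  d5 = d2 + d1*3 = 30
  d6 = d2*5 - 5 + d5/2 = 85
  d7 = d5*2 = 60
  d8 = d7*2 + d6*2 - d2/4 = 1145/4
Walk from origin (0, 0):
  seg 1: left by d7 = 60 → (-60, 0)
  seg 2: up by d7 = 60 → (-60, 60)
  seg 3: down by d5 = 30 → (-60, 30)
  seg 4: left by d1 = 5 → (-65, 30)
  seg 5: right by d7 = 60 → (-5, 30)
  seg 6: down by d6 = 85 → (-5, -55)
  seg 7: right by d8 = 1145/4 → (1125/4, -55)
  seg 8: left by d7 = 60 → (885/4, -55)

d4 = 10
d5 = 30
d6 = 85
d7 = 60
d8 = 1145/4
endpoint = (885/4, -55)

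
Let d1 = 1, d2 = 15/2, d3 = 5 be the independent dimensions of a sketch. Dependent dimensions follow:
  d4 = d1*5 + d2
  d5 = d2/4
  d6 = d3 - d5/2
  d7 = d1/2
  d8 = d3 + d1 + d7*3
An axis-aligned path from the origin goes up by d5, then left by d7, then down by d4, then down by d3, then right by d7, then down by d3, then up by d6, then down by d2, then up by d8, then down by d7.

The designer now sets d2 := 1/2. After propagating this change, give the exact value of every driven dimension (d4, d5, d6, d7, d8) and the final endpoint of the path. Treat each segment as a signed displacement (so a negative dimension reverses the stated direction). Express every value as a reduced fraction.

d4 = 11/2
d5 = 1/8
d6 = 79/16
d7 = 1/2
d8 = 15/2
endpoint = (0, -63/16)

Apply edit: d2 := 1/2
  d4 = d1*5 + d2 = 11/2
  d5 = d2/4 = 1/8
  d6 = d3 - d5/2 = 79/16
  d7 = d1/2 = 1/2
  d8 = d3 + d1 + d7*3 = 15/2
Walk from origin (0, 0):
  seg 1: up by d5 = 1/8 → (0, 1/8)
  seg 2: left by d7 = 1/2 → (-1/2, 1/8)
  seg 3: down by d4 = 11/2 → (-1/2, -43/8)
  seg 4: down by d3 = 5 → (-1/2, -83/8)
  seg 5: right by d7 = 1/2 → (0, -83/8)
  seg 6: down by d3 = 5 → (0, -123/8)
  seg 7: up by d6 = 79/16 → (0, -167/16)
  seg 8: down by d2 = 1/2 → (0, -175/16)
  seg 9: up by d8 = 15/2 → (0, -55/16)
  seg 10: down by d7 = 1/2 → (0, -63/16)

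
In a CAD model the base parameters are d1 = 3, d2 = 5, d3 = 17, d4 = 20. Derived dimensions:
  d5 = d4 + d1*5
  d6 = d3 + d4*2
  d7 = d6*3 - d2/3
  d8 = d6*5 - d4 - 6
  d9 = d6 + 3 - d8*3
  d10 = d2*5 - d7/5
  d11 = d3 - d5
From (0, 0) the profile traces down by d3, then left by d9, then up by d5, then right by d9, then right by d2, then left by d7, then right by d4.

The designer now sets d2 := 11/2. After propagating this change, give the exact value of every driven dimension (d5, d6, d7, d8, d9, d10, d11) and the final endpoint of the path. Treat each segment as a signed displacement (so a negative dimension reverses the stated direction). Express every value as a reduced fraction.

Apply edit: d2 := 11/2
  d5 = d4 + d1*5 = 35
  d6 = d3 + d4*2 = 57
  d7 = d6*3 - d2/3 = 1015/6
  d8 = d6*5 - d4 - 6 = 259
  d9 = d6 + 3 - d8*3 = -717
  d10 = d2*5 - d7/5 = -19/3
  d11 = d3 - d5 = -18
Walk from origin (0, 0):
  seg 1: down by d3 = 17 → (0, -17)
  seg 2: left by d9 = -717 → (717, -17)
  seg 3: up by d5 = 35 → (717, 18)
  seg 4: right by d9 = -717 → (0, 18)
  seg 5: right by d2 = 11/2 → (11/2, 18)
  seg 6: left by d7 = 1015/6 → (-491/3, 18)
  seg 7: right by d4 = 20 → (-431/3, 18)

d5 = 35
d6 = 57
d7 = 1015/6
d8 = 259
d9 = -717
d10 = -19/3
d11 = -18
endpoint = (-431/3, 18)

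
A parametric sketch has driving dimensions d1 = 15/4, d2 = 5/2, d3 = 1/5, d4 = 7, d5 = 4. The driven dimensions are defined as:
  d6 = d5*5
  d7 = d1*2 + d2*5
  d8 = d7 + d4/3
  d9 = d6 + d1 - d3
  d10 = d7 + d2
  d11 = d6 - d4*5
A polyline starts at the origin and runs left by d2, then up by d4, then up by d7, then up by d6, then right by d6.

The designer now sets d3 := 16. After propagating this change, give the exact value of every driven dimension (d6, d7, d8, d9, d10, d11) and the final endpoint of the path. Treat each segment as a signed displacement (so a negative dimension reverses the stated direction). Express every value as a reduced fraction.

d6 = 20
d7 = 20
d8 = 67/3
d9 = 31/4
d10 = 45/2
d11 = -15
endpoint = (35/2, 47)

Apply edit: d3 := 16
  d6 = d5*5 = 20
  d7 = d1*2 + d2*5 = 20
  d8 = d7 + d4/3 = 67/3
  d9 = d6 + d1 - d3 = 31/4
  d10 = d7 + d2 = 45/2
  d11 = d6 - d4*5 = -15
Walk from origin (0, 0):
  seg 1: left by d2 = 5/2 → (-5/2, 0)
  seg 2: up by d4 = 7 → (-5/2, 7)
  seg 3: up by d7 = 20 → (-5/2, 27)
  seg 4: up by d6 = 20 → (-5/2, 47)
  seg 5: right by d6 = 20 → (35/2, 47)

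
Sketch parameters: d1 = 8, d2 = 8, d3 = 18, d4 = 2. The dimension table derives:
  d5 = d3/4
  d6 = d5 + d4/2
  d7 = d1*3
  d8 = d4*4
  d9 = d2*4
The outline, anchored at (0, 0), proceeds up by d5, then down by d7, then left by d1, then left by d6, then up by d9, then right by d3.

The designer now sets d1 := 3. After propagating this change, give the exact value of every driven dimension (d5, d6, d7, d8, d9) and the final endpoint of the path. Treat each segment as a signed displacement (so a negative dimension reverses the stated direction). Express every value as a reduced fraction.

d5 = 9/2
d6 = 11/2
d7 = 9
d8 = 8
d9 = 32
endpoint = (19/2, 55/2)

Apply edit: d1 := 3
  d5 = d3/4 = 9/2
  d6 = d5 + d4/2 = 11/2
  d7 = d1*3 = 9
  d8 = d4*4 = 8
  d9 = d2*4 = 32
Walk from origin (0, 0):
  seg 1: up by d5 = 9/2 → (0, 9/2)
  seg 2: down by d7 = 9 → (0, -9/2)
  seg 3: left by d1 = 3 → (-3, -9/2)
  seg 4: left by d6 = 11/2 → (-17/2, -9/2)
  seg 5: up by d9 = 32 → (-17/2, 55/2)
  seg 6: right by d3 = 18 → (19/2, 55/2)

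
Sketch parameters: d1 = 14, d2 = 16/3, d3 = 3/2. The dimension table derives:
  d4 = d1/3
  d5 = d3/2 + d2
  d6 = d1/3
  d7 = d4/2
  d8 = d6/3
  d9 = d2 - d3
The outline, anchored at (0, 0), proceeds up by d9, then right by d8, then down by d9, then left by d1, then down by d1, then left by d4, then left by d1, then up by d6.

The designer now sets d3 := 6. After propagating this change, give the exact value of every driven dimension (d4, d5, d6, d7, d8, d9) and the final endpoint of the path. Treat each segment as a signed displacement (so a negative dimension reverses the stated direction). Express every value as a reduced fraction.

d4 = 14/3
d5 = 25/3
d6 = 14/3
d7 = 7/3
d8 = 14/9
d9 = -2/3
endpoint = (-280/9, -28/3)

Apply edit: d3 := 6
  d4 = d1/3 = 14/3
  d5 = d3/2 + d2 = 25/3
  d6 = d1/3 = 14/3
  d7 = d4/2 = 7/3
  d8 = d6/3 = 14/9
  d9 = d2 - d3 = -2/3
Walk from origin (0, 0):
  seg 1: up by d9 = -2/3 → (0, -2/3)
  seg 2: right by d8 = 14/9 → (14/9, -2/3)
  seg 3: down by d9 = -2/3 → (14/9, 0)
  seg 4: left by d1 = 14 → (-112/9, 0)
  seg 5: down by d1 = 14 → (-112/9, -14)
  seg 6: left by d4 = 14/3 → (-154/9, -14)
  seg 7: left by d1 = 14 → (-280/9, -14)
  seg 8: up by d6 = 14/3 → (-280/9, -28/3)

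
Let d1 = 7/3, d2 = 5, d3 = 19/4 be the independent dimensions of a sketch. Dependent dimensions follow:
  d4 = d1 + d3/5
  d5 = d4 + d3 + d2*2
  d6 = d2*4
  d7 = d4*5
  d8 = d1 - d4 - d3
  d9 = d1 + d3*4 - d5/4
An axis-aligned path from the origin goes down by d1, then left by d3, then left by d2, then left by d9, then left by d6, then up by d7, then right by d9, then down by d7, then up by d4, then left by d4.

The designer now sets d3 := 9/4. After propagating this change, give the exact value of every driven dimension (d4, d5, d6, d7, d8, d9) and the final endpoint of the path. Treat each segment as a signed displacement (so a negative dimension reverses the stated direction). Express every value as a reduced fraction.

Apply edit: d3 := 9/4
  d4 = d1 + d3/5 = 167/60
  d5 = d4 + d3 + d2*2 = 451/30
  d6 = d2*4 = 20
  d7 = d4*5 = 167/12
  d8 = d1 - d4 - d3 = -27/10
  d9 = d1 + d3*4 - d5/4 = 303/40
Walk from origin (0, 0):
  seg 1: down by d1 = 7/3 → (0, -7/3)
  seg 2: left by d3 = 9/4 → (-9/4, -7/3)
  seg 3: left by d2 = 5 → (-29/4, -7/3)
  seg 4: left by d9 = 303/40 → (-593/40, -7/3)
  seg 5: left by d6 = 20 → (-1393/40, -7/3)
  seg 6: up by d7 = 167/12 → (-1393/40, 139/12)
  seg 7: right by d9 = 303/40 → (-109/4, 139/12)
  seg 8: down by d7 = 167/12 → (-109/4, -7/3)
  seg 9: up by d4 = 167/60 → (-109/4, 9/20)
  seg 10: left by d4 = 167/60 → (-901/30, 9/20)

d4 = 167/60
d5 = 451/30
d6 = 20
d7 = 167/12
d8 = -27/10
d9 = 303/40
endpoint = (-901/30, 9/20)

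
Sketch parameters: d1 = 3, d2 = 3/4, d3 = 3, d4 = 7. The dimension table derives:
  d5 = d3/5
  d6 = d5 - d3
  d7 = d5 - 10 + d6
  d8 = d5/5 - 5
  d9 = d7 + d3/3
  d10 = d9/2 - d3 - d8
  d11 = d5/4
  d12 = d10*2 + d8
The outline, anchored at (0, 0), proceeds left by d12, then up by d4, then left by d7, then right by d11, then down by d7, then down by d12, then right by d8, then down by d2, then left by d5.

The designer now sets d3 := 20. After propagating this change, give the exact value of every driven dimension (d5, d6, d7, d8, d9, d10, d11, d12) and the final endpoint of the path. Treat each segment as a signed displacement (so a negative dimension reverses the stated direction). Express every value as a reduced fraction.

d5 = 4
d6 = -16
d7 = -22
d8 = -21/5
d9 = -46/3
d10 = -352/15
d11 = 1
d12 = -767/15
endpoint = (989/15, 4763/60)

Apply edit: d3 := 20
  d5 = d3/5 = 4
  d6 = d5 - d3 = -16
  d7 = d5 - 10 + d6 = -22
  d8 = d5/5 - 5 = -21/5
  d9 = d7 + d3/3 = -46/3
  d10 = d9/2 - d3 - d8 = -352/15
  d11 = d5/4 = 1
  d12 = d10*2 + d8 = -767/15
Walk from origin (0, 0):
  seg 1: left by d12 = -767/15 → (767/15, 0)
  seg 2: up by d4 = 7 → (767/15, 7)
  seg 3: left by d7 = -22 → (1097/15, 7)
  seg 4: right by d11 = 1 → (1112/15, 7)
  seg 5: down by d7 = -22 → (1112/15, 29)
  seg 6: down by d12 = -767/15 → (1112/15, 1202/15)
  seg 7: right by d8 = -21/5 → (1049/15, 1202/15)
  seg 8: down by d2 = 3/4 → (1049/15, 4763/60)
  seg 9: left by d5 = 4 → (989/15, 4763/60)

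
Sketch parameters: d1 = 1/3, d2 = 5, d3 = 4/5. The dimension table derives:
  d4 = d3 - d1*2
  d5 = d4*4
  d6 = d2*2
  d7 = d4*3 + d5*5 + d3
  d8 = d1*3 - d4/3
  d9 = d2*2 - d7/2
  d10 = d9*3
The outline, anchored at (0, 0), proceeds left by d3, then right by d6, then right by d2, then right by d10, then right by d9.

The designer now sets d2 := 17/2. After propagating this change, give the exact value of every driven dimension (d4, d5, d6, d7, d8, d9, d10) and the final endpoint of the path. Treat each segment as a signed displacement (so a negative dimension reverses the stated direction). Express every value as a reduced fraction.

d4 = 2/15
d5 = 8/15
d6 = 17
d7 = 58/15
d8 = 43/45
d9 = 226/15
d10 = 226/5
endpoint = (2549/30, 0)

Apply edit: d2 := 17/2
  d4 = d3 - d1*2 = 2/15
  d5 = d4*4 = 8/15
  d6 = d2*2 = 17
  d7 = d4*3 + d5*5 + d3 = 58/15
  d8 = d1*3 - d4/3 = 43/45
  d9 = d2*2 - d7/2 = 226/15
  d10 = d9*3 = 226/5
Walk from origin (0, 0):
  seg 1: left by d3 = 4/5 → (-4/5, 0)
  seg 2: right by d6 = 17 → (81/5, 0)
  seg 3: right by d2 = 17/2 → (247/10, 0)
  seg 4: right by d10 = 226/5 → (699/10, 0)
  seg 5: right by d9 = 226/15 → (2549/30, 0)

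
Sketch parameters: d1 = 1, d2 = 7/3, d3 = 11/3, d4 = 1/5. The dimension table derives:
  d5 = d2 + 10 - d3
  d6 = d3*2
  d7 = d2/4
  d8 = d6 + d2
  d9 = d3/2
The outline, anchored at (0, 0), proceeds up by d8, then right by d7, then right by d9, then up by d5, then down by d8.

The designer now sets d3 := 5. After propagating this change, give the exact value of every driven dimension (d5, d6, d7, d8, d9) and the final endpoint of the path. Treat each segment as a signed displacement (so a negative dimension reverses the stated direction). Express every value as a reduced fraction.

d5 = 22/3
d6 = 10
d7 = 7/12
d8 = 37/3
d9 = 5/2
endpoint = (37/12, 22/3)

Apply edit: d3 := 5
  d5 = d2 + 10 - d3 = 22/3
  d6 = d3*2 = 10
  d7 = d2/4 = 7/12
  d8 = d6 + d2 = 37/3
  d9 = d3/2 = 5/2
Walk from origin (0, 0):
  seg 1: up by d8 = 37/3 → (0, 37/3)
  seg 2: right by d7 = 7/12 → (7/12, 37/3)
  seg 3: right by d9 = 5/2 → (37/12, 37/3)
  seg 4: up by d5 = 22/3 → (37/12, 59/3)
  seg 5: down by d8 = 37/3 → (37/12, 22/3)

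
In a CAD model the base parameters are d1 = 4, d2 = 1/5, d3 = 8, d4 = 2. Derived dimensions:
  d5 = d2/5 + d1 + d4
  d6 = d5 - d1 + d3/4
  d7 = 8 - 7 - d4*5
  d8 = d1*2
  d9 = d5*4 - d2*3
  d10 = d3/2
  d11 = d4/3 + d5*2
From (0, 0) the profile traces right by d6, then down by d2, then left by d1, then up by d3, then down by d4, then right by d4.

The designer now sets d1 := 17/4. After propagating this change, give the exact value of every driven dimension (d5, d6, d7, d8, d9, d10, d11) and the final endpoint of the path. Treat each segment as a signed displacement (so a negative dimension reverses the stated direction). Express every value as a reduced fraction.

d5 = 629/100
d6 = 101/25
d7 = -9
d8 = 17/2
d9 = 614/25
d10 = 4
d11 = 1987/150
endpoint = (179/100, 29/5)

Apply edit: d1 := 17/4
  d5 = d2/5 + d1 + d4 = 629/100
  d6 = d5 - d1 + d3/4 = 101/25
  d7 = 8 - 7 - d4*5 = -9
  d8 = d1*2 = 17/2
  d9 = d5*4 - d2*3 = 614/25
  d10 = d3/2 = 4
  d11 = d4/3 + d5*2 = 1987/150
Walk from origin (0, 0):
  seg 1: right by d6 = 101/25 → (101/25, 0)
  seg 2: down by d2 = 1/5 → (101/25, -1/5)
  seg 3: left by d1 = 17/4 → (-21/100, -1/5)
  seg 4: up by d3 = 8 → (-21/100, 39/5)
  seg 5: down by d4 = 2 → (-21/100, 29/5)
  seg 6: right by d4 = 2 → (179/100, 29/5)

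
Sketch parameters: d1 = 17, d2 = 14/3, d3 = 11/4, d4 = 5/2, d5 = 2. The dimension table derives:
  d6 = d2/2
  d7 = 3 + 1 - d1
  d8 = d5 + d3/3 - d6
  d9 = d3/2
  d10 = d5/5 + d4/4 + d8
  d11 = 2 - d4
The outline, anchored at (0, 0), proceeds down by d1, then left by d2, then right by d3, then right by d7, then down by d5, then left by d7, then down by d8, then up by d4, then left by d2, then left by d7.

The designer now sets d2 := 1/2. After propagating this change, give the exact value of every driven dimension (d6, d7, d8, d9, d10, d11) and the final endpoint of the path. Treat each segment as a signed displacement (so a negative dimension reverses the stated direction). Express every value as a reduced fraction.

Apply edit: d2 := 1/2
  d6 = d2/2 = 1/4
  d7 = 3 + 1 - d1 = -13
  d8 = d5 + d3/3 - d6 = 8/3
  d9 = d3/2 = 11/8
  d10 = d5/5 + d4/4 + d8 = 443/120
  d11 = 2 - d4 = -1/2
Walk from origin (0, 0):
  seg 1: down by d1 = 17 → (0, -17)
  seg 2: left by d2 = 1/2 → (-1/2, -17)
  seg 3: right by d3 = 11/4 → (9/4, -17)
  seg 4: right by d7 = -13 → (-43/4, -17)
  seg 5: down by d5 = 2 → (-43/4, -19)
  seg 6: left by d7 = -13 → (9/4, -19)
  seg 7: down by d8 = 8/3 → (9/4, -65/3)
  seg 8: up by d4 = 5/2 → (9/4, -115/6)
  seg 9: left by d2 = 1/2 → (7/4, -115/6)
  seg 10: left by d7 = -13 → (59/4, -115/6)

d6 = 1/4
d7 = -13
d8 = 8/3
d9 = 11/8
d10 = 443/120
d11 = -1/2
endpoint = (59/4, -115/6)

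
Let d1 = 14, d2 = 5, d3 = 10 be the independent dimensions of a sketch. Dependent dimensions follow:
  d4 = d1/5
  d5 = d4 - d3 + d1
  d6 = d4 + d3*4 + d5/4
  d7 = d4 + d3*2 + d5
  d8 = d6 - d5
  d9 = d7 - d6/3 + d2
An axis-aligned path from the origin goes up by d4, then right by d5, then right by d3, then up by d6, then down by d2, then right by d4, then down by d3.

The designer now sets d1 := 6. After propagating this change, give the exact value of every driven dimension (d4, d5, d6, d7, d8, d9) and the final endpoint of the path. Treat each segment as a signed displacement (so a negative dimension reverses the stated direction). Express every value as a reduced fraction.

Apply edit: d1 := 6
  d4 = d1/5 = 6/5
  d5 = d4 - d3 + d1 = -14/5
  d6 = d4 + d3*4 + d5/4 = 81/2
  d7 = d4 + d3*2 + d5 = 92/5
  d8 = d6 - d5 = 433/10
  d9 = d7 - d6/3 + d2 = 99/10
Walk from origin (0, 0):
  seg 1: up by d4 = 6/5 → (0, 6/5)
  seg 2: right by d5 = -14/5 → (-14/5, 6/5)
  seg 3: right by d3 = 10 → (36/5, 6/5)
  seg 4: up by d6 = 81/2 → (36/5, 417/10)
  seg 5: down by d2 = 5 → (36/5, 367/10)
  seg 6: right by d4 = 6/5 → (42/5, 367/10)
  seg 7: down by d3 = 10 → (42/5, 267/10)

d4 = 6/5
d5 = -14/5
d6 = 81/2
d7 = 92/5
d8 = 433/10
d9 = 99/10
endpoint = (42/5, 267/10)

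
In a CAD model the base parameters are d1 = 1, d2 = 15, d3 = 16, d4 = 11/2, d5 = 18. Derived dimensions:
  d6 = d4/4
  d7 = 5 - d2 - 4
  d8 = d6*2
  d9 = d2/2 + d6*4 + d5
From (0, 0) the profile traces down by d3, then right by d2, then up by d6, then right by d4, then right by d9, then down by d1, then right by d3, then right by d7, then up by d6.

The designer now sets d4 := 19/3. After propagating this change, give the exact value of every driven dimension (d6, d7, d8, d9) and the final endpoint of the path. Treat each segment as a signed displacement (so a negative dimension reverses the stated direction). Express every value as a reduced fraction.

Apply edit: d4 := 19/3
  d6 = d4/4 = 19/12
  d7 = 5 - d2 - 4 = -14
  d8 = d6*2 = 19/6
  d9 = d2/2 + d6*4 + d5 = 191/6
Walk from origin (0, 0):
  seg 1: down by d3 = 16 → (0, -16)
  seg 2: right by d2 = 15 → (15, -16)
  seg 3: up by d6 = 19/12 → (15, -173/12)
  seg 4: right by d4 = 19/3 → (64/3, -173/12)
  seg 5: right by d9 = 191/6 → (319/6, -173/12)
  seg 6: down by d1 = 1 → (319/6, -185/12)
  seg 7: right by d3 = 16 → (415/6, -185/12)
  seg 8: right by d7 = -14 → (331/6, -185/12)
  seg 9: up by d6 = 19/12 → (331/6, -83/6)

d6 = 19/12
d7 = -14
d8 = 19/6
d9 = 191/6
endpoint = (331/6, -83/6)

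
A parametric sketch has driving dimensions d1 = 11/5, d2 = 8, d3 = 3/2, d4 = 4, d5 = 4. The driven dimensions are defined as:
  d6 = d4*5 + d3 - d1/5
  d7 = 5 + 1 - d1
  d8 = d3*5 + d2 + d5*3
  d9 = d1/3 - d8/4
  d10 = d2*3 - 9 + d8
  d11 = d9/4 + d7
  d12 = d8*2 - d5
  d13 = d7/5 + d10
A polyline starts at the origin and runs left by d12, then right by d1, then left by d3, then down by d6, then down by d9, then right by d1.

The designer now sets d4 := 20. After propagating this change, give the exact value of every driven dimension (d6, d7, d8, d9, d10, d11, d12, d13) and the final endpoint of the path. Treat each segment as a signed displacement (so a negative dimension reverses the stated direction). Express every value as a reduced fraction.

Apply edit: d4 := 20
  d6 = d4*5 + d3 - d1/5 = 5053/50
  d7 = 5 + 1 - d1 = 19/5
  d8 = d3*5 + d2 + d5*3 = 55/2
  d9 = d1/3 - d8/4 = -737/120
  d10 = d2*3 - 9 + d8 = 85/2
  d11 = d9/4 + d7 = 1087/480
  d12 = d8*2 - d5 = 51
  d13 = d7/5 + d10 = 2163/50
Walk from origin (0, 0):
  seg 1: left by d12 = 51 → (-51, 0)
  seg 2: right by d1 = 11/5 → (-244/5, 0)
  seg 3: left by d3 = 3/2 → (-503/10, 0)
  seg 4: down by d6 = 5053/50 → (-503/10, -5053/50)
  seg 5: down by d9 = -737/120 → (-503/10, -56951/600)
  seg 6: right by d1 = 11/5 → (-481/10, -56951/600)

d6 = 5053/50
d7 = 19/5
d8 = 55/2
d9 = -737/120
d10 = 85/2
d11 = 1087/480
d12 = 51
d13 = 2163/50
endpoint = (-481/10, -56951/600)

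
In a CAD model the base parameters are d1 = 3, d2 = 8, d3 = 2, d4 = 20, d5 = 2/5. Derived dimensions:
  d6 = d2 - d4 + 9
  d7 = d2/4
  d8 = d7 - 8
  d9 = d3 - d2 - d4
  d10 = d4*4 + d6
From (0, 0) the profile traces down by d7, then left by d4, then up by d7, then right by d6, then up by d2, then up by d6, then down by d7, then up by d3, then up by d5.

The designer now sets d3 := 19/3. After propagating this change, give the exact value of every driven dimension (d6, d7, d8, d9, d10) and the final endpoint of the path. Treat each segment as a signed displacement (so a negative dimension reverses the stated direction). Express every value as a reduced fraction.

d6 = -3
d7 = 2
d8 = -6
d9 = -65/3
d10 = 77
endpoint = (-23, 146/15)

Apply edit: d3 := 19/3
  d6 = d2 - d4 + 9 = -3
  d7 = d2/4 = 2
  d8 = d7 - 8 = -6
  d9 = d3 - d2 - d4 = -65/3
  d10 = d4*4 + d6 = 77
Walk from origin (0, 0):
  seg 1: down by d7 = 2 → (0, -2)
  seg 2: left by d4 = 20 → (-20, -2)
  seg 3: up by d7 = 2 → (-20, 0)
  seg 4: right by d6 = -3 → (-23, 0)
  seg 5: up by d2 = 8 → (-23, 8)
  seg 6: up by d6 = -3 → (-23, 5)
  seg 7: down by d7 = 2 → (-23, 3)
  seg 8: up by d3 = 19/3 → (-23, 28/3)
  seg 9: up by d5 = 2/5 → (-23, 146/15)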